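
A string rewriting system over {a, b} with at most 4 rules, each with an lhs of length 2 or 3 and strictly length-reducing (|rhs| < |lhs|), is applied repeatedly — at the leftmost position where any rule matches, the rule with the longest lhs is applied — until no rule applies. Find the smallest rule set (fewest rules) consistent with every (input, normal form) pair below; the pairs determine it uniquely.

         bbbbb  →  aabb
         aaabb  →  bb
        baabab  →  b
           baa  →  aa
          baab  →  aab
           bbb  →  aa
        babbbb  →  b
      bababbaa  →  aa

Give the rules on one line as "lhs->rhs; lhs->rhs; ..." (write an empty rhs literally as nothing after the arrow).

aaa->; ba->a; bba->aa; bbb->aa

  | bbbbb => aabb
  | aaabb => bb
  | baabab => aabab => aaab => b
  | baa => aa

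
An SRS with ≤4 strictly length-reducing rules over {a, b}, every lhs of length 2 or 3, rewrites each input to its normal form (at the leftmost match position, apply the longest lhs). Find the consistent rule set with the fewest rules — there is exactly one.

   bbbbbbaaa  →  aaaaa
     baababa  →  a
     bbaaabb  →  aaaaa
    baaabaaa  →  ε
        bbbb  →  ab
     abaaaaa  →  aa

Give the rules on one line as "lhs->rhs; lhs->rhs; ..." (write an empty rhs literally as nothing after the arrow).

aba->b; baa->; bb->a; bbb->a

  | bbbbbbaaa => abbbaaa => aaaaa
  | baababa => baba => bb => a
  | bbaaabb => aaaabb => aaaaa
  | baaabaaa => abaaa => baa => ε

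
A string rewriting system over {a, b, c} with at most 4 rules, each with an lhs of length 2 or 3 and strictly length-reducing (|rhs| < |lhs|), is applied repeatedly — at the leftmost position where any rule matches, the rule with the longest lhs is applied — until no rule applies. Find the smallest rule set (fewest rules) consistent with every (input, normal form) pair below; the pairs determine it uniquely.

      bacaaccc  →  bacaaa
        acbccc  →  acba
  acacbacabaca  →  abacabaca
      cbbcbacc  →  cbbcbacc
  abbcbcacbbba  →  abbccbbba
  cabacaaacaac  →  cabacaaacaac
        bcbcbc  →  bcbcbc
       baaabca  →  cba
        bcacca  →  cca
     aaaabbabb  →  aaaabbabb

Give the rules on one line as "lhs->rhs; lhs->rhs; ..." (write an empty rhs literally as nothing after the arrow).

  | bacaaccc => bacaaa
  | acbccc => acba
  | acacbacabaca => abacabaca
  | cbbcbacc

baa->cb; bca->; cac->; ccc->a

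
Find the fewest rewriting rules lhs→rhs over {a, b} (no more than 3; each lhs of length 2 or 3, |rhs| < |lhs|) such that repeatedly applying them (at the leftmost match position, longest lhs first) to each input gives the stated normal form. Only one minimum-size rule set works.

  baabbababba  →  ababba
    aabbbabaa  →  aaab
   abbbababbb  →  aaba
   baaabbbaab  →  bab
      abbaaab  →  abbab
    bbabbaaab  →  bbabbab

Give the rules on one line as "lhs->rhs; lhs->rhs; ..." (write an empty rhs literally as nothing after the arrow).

  | baabbababba => bbbababba => ababba
  | aabbbabaa => aaabaa => aaab
  | abbbababbb => aababbb => aaba
  | baaabbbaab => babbbaab => baaab => bab

baa->b; bbb->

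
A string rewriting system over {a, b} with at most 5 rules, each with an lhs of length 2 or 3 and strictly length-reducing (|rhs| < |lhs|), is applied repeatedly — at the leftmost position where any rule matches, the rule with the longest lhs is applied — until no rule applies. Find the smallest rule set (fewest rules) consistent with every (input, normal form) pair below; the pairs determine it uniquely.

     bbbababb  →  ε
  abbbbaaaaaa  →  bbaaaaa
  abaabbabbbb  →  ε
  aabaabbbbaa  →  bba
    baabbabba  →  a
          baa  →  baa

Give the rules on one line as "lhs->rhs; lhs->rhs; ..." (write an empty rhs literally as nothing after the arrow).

  | bbbababb => aababb => abbbb => abbb => abb => ab => ε
  | abbbbaaaaaa => abbbaaaaaa => abbaaaaaa => abaaaaaa => bbaaaaa
  | abaabbabbbb => bbabbabbbb => bbababbbb => bbbbbbbb => abbbbb => abbbb => abbb => abb => ab => ε
  | aabaabbbbaa => abbabbbbaa => ababbbbaa => bbbbbbaa => abbbaa => abbaa => abaa => bba

ab->; aba->bb; abb->ab; bbb->a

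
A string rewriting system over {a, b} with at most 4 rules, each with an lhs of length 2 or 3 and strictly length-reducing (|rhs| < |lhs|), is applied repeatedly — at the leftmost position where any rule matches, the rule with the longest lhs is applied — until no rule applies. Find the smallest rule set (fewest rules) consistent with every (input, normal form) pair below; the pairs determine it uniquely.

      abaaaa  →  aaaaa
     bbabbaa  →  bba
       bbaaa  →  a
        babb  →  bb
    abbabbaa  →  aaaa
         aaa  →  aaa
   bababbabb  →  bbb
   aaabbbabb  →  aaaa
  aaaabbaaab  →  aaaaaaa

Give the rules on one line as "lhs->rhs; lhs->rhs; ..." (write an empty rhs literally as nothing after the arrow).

ab->a; baa->a; bab->b

  | abaaaa => aaaaa
  | bbabbaa => bbbaa => bba
  | bbaaa => baa => a
  | babb => bb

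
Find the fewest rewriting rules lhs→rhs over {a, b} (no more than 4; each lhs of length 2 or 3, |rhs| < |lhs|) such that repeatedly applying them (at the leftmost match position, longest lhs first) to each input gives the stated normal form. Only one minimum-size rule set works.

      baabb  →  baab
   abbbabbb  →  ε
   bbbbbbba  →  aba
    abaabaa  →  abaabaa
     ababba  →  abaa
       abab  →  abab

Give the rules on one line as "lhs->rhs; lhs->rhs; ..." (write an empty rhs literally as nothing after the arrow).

aaa->; bb->b; bba->a; bbb->aa

  | baabb => baab
  | abbbabbb => aaaabbb => abbb => aaa => ε
  | bbbbbbba => aabbbba => aaaaba => aba
  | abaabaa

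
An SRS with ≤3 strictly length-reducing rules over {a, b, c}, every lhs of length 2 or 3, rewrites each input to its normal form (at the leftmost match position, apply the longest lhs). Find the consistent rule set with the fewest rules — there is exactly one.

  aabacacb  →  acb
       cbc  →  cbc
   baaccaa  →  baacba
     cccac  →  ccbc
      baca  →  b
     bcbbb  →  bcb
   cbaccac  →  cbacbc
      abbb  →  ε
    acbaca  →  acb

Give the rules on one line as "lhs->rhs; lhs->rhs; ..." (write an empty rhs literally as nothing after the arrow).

ab->; bb->; ca->b

  | aabacacb => aacacb => aabcb => acb
  | cbc
  | baaccaa => baacba
  | cccac => ccbc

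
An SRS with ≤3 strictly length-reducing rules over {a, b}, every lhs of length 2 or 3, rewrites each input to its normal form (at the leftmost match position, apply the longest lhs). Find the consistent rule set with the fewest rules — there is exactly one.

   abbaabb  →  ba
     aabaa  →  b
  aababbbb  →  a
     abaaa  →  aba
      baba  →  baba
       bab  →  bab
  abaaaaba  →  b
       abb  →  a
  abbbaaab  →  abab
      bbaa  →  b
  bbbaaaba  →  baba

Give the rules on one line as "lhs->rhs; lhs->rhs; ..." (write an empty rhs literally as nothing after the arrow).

  | abbaabb => aaabb => babb => ba
  | aabaa => bbaa => aa => b
  | aababbbb => bbabbbb => abbbb => abb => a
  | abaaa => aba

aa->b; baa->b; bb->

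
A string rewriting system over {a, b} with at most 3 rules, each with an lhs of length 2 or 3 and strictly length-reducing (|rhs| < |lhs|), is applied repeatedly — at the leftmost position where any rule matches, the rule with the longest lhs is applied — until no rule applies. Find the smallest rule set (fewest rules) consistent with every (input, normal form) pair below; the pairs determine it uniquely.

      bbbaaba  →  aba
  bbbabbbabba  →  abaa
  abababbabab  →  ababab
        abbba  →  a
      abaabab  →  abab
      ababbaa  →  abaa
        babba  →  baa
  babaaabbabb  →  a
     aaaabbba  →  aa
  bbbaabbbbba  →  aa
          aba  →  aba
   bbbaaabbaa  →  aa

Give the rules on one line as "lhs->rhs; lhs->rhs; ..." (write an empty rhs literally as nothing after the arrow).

  | bbbaaba => abaaba => aba
  | bbbabbbabba => ababbbabba => abaababba => ababba => abaaa => abaa
  | abababbabab => ababaaabab => ababaabab => ababab
  | abbba => aaba => a

aaa->aa; aab->; bb->a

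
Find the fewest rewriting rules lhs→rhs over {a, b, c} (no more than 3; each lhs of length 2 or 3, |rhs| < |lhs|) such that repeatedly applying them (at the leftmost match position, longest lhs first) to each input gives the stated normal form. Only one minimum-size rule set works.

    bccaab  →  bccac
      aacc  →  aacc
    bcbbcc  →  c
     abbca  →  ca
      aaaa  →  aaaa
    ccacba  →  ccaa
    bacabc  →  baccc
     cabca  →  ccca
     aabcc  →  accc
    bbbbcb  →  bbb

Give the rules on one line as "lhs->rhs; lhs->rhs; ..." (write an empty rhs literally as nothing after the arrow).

  | bccaab => bccac
  | aacc
  | bcbbcc => bbcc => c
  | abbca => cbca => ca

ab->c; bbc->; cb->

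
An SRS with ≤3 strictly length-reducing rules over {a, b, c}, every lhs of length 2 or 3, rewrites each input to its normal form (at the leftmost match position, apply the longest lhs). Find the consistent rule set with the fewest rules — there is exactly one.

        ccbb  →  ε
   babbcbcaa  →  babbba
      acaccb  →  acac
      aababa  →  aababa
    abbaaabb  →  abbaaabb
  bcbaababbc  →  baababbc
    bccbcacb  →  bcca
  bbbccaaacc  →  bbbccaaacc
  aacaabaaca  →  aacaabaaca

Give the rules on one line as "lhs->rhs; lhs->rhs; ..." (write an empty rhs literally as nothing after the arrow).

bca->bb; cb->

  | ccbb => cb => ε
  | babbcbcaa => babbcaa => babbba
  | acaccb => acac
  | aababa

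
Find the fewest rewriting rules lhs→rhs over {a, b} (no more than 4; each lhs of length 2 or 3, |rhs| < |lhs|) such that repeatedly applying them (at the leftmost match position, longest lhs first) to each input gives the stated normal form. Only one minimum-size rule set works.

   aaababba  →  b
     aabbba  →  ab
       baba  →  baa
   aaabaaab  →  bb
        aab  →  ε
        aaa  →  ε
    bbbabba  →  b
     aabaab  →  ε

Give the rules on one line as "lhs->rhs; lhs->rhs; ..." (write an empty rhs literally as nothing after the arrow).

aaa->; aab->; aba->aa; bba->ab

  | aaababba => babba => baab => b
  | aabbba => bba => ab
  | baba => baa
  | aaabaaab => baaab => bb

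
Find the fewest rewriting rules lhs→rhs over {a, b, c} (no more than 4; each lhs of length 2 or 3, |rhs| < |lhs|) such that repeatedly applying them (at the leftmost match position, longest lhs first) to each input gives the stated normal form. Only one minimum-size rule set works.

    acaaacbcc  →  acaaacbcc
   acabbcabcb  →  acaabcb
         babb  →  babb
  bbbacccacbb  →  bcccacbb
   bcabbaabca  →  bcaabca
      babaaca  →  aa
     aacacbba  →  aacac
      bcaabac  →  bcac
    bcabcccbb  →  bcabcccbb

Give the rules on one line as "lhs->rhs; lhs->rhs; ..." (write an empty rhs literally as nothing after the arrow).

  | acaaacbcc
  | acabbcabcb => acaabcb
  | babb
  | bbbacccacbb => bcccacbb

aba->; bac->a; bba->; bbc->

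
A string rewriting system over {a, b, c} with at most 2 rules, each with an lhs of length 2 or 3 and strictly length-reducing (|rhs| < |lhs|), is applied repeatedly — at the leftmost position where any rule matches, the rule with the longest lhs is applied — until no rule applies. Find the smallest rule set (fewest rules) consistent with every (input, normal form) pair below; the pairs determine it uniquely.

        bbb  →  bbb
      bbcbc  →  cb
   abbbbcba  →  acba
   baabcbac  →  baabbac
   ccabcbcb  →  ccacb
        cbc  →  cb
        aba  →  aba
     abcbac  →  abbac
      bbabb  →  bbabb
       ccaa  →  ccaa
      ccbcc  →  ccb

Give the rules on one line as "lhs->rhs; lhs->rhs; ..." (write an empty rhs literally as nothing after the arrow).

  | bbb
  | bbcbc => cbc => cb
  | abbbbcba => abbcba => acba
  | baabcbac => baabbac

bbc->c; bc->b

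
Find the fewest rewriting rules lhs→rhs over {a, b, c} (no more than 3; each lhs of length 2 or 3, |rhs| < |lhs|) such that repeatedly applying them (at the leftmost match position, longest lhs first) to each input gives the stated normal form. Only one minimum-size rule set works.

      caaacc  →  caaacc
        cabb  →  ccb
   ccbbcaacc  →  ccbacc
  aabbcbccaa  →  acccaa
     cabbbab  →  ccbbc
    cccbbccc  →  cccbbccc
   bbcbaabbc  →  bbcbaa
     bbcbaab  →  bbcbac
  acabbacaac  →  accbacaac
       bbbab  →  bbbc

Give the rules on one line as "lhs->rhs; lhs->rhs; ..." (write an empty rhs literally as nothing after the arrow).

  | caaacc
  | cabb => ccb
  | ccbbcaacc => ccbacc
  | aabbcbccaa => acbcbccaa => aabccaa => acccaa

ab->c; bca->; cbc->a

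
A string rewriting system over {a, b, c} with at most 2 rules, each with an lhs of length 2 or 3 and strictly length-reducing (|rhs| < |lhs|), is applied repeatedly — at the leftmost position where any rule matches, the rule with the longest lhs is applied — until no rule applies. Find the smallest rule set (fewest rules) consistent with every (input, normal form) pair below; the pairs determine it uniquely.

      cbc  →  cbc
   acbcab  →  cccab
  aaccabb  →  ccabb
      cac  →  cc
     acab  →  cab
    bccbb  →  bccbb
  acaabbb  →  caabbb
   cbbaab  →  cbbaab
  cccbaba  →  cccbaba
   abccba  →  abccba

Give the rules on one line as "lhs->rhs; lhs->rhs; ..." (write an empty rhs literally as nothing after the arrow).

ac->c; acb->cc

  | cbc
  | acbcab => cccab
  | aaccabb => accabb => ccabb
  | cac => cc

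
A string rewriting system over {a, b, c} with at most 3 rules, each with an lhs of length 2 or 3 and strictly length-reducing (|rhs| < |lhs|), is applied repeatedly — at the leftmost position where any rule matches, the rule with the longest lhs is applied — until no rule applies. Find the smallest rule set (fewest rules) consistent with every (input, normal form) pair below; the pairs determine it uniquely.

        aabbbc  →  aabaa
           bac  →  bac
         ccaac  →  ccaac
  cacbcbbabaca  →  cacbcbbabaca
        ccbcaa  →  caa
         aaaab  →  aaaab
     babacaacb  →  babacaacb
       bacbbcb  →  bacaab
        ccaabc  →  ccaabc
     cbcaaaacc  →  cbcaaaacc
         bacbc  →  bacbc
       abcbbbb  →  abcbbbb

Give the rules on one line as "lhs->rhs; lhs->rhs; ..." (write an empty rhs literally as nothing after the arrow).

bbc->aa; ccb->

  | aabbbc => aabaa
  | bac
  | ccaac
  | cacbcbbabaca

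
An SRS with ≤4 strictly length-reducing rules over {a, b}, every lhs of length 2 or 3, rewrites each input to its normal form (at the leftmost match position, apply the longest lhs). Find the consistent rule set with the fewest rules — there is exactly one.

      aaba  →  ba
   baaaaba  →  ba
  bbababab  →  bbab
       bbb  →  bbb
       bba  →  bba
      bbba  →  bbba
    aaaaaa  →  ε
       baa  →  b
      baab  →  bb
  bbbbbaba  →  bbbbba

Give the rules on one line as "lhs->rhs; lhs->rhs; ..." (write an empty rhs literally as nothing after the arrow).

  | aaba => ba
  | baaaaba => baba => ba
  | bbababab => bbabab => bbab
  | bbb

aa->; aaa->; aba->a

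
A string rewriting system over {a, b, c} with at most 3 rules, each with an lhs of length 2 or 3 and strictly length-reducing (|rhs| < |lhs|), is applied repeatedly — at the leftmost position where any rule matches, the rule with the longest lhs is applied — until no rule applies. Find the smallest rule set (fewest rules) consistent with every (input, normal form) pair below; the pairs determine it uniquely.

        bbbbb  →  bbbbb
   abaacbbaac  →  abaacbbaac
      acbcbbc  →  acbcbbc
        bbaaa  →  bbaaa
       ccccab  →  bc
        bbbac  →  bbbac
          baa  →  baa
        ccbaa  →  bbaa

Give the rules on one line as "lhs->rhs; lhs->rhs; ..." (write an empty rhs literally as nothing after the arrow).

  | bbbbb
  | abaacbbaac
  | acbcbbc
  | bbaaa

bab->c; cc->b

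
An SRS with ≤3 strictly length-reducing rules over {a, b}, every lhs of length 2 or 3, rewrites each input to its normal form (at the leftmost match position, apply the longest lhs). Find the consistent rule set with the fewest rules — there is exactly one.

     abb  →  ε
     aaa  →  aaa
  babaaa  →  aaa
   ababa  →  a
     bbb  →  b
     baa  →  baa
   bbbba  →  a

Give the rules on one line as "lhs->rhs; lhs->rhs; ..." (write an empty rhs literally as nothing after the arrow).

  | abb => bb => ε
  | aaa
  | babaaa => bbaaa => aaa
  | ababa => baba => bba => a

ab->b; bb->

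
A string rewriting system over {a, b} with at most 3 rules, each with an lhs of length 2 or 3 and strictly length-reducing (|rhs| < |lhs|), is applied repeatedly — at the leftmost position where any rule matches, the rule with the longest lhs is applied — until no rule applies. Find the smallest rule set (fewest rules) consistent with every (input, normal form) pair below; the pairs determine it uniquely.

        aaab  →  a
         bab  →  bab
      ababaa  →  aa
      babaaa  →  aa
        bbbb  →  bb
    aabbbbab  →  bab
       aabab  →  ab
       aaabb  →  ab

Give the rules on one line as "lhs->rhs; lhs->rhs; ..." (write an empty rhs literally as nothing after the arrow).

  | aaab => a
  | bab
  | ababaa => abaa => aa
  | babaaa => baaa => aa

aab->; baa->a; bbb->b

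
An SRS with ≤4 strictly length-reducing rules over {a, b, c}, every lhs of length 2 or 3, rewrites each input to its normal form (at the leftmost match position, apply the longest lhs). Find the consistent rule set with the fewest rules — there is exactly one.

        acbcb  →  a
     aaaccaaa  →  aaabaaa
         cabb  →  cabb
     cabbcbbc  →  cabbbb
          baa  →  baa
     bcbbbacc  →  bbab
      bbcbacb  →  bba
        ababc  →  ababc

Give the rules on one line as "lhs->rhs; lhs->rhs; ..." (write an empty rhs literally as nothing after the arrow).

  | acbcb => acb => a
  | aaaccaaa => aaabaaa
  | cabb
  | cabbcbbc => cabbbcc => cabbbb

cb->; cbb->bc; cc->b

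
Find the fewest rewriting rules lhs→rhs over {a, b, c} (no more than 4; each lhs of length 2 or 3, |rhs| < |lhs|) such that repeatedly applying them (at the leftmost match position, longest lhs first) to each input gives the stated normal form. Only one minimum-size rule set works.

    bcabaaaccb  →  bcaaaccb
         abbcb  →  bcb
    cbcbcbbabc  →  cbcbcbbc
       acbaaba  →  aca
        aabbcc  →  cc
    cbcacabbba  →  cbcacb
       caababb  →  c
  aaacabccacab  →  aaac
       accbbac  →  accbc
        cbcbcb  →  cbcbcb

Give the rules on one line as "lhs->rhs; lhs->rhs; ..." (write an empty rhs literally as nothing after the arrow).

  | bcabaaaccb => bcaaaccb
  | abbcb => bcb
  | cbcbcbbabc => cbcbcbbc
  | acbaaba => acaba => aca

ab->; ba->; ccc->b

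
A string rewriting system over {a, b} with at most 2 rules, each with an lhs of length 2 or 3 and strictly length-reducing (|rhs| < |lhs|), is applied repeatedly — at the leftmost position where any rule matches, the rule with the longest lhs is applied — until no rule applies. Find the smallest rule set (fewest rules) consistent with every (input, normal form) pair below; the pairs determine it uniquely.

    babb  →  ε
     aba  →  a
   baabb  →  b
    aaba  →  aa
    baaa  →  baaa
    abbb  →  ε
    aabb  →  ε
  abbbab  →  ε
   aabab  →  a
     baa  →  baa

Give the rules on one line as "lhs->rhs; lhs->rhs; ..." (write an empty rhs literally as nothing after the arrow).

  | babb => bb => ε
  | aba => a
  | baabb => bab => b
  | aaba => aa

ab->; bb->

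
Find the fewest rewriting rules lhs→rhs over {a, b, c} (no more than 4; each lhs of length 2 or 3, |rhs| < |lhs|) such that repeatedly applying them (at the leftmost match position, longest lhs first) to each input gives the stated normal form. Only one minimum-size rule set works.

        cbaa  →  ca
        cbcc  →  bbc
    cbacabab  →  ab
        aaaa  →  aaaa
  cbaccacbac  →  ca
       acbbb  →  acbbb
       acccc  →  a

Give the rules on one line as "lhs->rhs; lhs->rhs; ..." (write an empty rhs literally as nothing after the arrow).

ba->; cbc->bb; cc->

  | cbaa => ca
  | cbcc => bbc
  | cbacabab => ccabab => abab => ab
  | aaaa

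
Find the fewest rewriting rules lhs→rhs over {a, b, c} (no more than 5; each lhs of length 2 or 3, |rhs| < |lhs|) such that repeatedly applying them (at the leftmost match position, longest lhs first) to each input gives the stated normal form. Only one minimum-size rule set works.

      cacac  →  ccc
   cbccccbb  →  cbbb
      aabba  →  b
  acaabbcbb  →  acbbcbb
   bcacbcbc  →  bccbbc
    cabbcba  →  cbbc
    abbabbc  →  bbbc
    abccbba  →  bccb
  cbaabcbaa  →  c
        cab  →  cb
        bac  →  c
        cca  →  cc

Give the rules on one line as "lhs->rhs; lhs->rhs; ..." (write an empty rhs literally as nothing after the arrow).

ab->b; ba->; ca->c; cbc->cb

  | cacac => ccac => ccc
  | cbccccbb => cbcccbb => cbccbb => cbcbb => cbbb
  | aabba => abba => bba => b
  | acaabbcbb => acabbcbb => acbbcbb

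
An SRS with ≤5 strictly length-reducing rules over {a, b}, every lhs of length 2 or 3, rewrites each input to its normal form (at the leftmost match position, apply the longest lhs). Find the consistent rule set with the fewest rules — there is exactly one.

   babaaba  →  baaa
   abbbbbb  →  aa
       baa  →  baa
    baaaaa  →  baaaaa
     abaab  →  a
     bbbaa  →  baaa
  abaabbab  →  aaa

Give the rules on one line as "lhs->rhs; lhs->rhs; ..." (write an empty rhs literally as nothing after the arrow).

  | babaaba => aaaaba => aabaa => baaa
  | abbbbbb => bbbb => bab => aa
  | baa
  | baaaaa

aab->ba; abb->; bab->aa; bbb->ba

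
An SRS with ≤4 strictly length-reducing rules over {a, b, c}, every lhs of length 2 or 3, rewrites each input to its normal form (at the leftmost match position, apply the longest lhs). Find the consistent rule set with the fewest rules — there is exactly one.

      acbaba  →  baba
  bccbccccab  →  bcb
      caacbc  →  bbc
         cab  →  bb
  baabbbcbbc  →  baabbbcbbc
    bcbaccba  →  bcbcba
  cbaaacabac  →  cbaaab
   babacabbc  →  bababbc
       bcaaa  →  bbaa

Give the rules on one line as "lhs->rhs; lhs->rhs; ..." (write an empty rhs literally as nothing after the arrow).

ac->; ca->b; ccb->

  | acbaba => baba
  | bccbccccab => bccccab => bcccbb => bcb
  | caacbc => bacbc => bbc
  | cab => bb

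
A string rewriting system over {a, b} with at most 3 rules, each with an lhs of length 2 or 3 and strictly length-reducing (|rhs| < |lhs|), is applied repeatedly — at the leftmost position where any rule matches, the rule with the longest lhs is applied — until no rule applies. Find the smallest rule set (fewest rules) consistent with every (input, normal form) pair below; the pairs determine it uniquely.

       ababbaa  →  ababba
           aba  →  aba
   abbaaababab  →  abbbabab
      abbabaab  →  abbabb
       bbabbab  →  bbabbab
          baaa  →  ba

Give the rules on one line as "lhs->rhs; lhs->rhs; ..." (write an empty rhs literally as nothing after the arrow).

  | ababbaa => ababba
  | aba
  | abbaaababab => abbaababab => abbbabab
  | abbabaab => abbabb

aa->a; aab->b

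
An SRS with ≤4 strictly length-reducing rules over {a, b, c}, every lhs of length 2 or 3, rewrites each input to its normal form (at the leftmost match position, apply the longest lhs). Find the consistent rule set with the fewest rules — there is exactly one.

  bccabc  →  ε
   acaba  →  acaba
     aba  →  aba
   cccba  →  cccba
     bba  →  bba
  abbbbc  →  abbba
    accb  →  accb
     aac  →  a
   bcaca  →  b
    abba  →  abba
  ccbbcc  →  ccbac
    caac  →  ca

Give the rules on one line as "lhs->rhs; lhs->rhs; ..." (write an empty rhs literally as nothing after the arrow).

aa->b; acb->; bc->a

  | bccabc => acabc => acaa => acb => ε
  | acaba
  | aba
  | cccba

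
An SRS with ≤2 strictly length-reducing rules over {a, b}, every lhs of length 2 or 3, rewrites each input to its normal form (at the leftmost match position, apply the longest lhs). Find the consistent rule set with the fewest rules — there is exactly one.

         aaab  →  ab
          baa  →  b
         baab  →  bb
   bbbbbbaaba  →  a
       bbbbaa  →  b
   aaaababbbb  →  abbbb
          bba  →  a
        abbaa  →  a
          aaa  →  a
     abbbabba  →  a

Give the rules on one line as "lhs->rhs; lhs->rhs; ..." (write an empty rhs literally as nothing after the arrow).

  | aaab => bab => ab
  | baa => aa => b
  | baab => aab => bb
  | bbbbbbaaba => bbbbbaaba => bbbbaaba => bbbaaba => bbaaba => baaba => aaba => bba => ba => a

aa->b; ba->a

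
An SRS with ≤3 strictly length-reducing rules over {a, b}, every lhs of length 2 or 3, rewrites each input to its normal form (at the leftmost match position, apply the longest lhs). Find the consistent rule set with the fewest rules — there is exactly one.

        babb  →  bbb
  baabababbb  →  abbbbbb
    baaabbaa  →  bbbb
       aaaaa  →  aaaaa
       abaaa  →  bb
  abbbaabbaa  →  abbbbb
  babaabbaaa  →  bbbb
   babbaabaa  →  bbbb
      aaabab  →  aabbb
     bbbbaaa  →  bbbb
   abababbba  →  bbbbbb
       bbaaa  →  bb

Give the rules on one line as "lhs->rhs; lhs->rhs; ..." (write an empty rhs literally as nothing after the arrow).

  | babb => bbb
  | baabababbb => abbababbb => abbbabbb => abbbbbb
  | baaabbaa => ababbaa => bbbbaa => bbbab => bbbb
  | aaaaa

aba->bb; ba->b; baa->ab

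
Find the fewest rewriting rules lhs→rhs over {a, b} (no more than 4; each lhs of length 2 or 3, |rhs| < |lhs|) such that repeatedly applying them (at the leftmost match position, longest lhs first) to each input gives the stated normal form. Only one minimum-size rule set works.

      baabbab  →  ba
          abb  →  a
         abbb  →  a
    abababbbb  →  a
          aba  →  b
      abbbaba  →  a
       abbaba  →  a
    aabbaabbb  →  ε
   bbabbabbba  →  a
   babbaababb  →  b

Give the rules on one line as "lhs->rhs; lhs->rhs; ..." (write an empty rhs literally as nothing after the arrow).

  | baabbab => baabab => babb => bab => ba
  | abb => ab => a
  | abbb => abb => ab => a
  | abababbbb => bbabbbb => abbbb => abbb => abb => ab => a

ab->a; aba->b; bb->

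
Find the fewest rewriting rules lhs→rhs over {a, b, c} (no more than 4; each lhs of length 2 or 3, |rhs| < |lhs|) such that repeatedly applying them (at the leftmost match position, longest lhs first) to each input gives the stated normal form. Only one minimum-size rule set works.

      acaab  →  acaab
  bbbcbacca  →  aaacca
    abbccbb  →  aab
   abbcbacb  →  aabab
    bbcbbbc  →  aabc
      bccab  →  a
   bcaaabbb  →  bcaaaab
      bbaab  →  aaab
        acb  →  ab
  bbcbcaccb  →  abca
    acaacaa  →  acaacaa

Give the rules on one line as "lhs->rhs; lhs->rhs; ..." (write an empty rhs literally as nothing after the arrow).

  | acaab
  | bbbcbacca => abcbacca => abbacca => aaacca
  | abbccbb => aaccbb => aab
  | abbcbacb => aacbacb => aabacb => aabab

bb->a; cab->b; cb->b; ccb->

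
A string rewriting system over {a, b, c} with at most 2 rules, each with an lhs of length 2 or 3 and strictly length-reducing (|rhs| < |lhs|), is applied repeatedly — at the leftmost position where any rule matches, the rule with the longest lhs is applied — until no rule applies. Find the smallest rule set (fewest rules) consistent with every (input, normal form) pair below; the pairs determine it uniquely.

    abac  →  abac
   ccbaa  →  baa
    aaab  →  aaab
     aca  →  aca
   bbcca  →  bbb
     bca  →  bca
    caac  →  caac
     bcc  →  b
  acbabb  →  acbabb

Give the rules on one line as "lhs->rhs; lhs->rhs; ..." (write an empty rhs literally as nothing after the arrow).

cc->; cca->b

  | abac
  | ccbaa => baa
  | aaab
  | aca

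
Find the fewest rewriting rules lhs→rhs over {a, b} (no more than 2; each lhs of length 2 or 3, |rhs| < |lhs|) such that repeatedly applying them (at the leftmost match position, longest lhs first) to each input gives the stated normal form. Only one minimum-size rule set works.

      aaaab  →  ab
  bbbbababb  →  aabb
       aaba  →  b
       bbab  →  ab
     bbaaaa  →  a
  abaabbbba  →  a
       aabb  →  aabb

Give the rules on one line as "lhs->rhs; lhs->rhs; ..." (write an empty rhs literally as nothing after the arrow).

aaa->b; ba->a

  | aaaab => bab => ab
  | bbbbababb => bbbababb => bbababb => bababb => ababb => aabb
  | aaba => aaa => b
  | bbab => bab => ab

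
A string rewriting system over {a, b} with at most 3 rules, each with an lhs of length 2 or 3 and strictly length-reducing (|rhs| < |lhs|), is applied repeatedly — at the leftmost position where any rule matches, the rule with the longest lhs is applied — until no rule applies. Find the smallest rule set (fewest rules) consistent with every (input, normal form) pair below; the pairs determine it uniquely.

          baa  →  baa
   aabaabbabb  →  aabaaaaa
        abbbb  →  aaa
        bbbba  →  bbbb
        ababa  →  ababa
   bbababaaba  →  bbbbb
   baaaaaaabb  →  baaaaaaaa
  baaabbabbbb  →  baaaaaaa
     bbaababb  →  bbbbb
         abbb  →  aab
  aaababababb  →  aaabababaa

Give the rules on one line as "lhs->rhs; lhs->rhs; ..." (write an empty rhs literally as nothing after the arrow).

  | baa
  | aabaabbabb => aabaaaabb => aabaaaaa
  | abbbb => aabb => aaa
  | bbbba => bbbb

abb->aa; bba->bb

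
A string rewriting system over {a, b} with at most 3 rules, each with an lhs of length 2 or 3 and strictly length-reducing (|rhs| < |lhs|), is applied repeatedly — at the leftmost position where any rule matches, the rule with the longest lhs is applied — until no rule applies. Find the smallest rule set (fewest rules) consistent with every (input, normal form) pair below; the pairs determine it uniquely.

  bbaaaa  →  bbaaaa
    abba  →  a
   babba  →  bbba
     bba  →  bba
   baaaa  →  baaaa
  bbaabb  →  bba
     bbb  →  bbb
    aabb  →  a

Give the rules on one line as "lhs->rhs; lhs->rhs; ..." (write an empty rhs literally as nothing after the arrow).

abb->; bab->bb

  | bbaaaa
  | abba => a
  | babba => bbba
  | bba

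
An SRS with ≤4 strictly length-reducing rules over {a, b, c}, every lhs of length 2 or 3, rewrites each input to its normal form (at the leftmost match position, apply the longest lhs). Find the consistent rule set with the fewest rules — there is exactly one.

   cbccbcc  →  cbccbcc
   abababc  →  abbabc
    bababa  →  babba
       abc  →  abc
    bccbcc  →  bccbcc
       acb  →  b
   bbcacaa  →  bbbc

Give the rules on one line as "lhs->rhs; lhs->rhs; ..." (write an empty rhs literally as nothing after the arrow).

  | cbccbcc
  | abababc => abbabc
  | bababa => babba
  | abc

aba->ab; ac->; caa->bc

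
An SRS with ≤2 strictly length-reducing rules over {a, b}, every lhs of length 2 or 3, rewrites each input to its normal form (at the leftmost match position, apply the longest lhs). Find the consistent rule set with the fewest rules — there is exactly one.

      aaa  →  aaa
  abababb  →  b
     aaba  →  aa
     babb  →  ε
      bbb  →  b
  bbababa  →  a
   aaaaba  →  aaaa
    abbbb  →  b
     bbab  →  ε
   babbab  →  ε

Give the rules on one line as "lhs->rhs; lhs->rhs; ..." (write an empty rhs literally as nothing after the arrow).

ab->; bb->

  | aaa
  | abababb => ababb => abb => b
  | aaba => aa
  | babb => bb => ε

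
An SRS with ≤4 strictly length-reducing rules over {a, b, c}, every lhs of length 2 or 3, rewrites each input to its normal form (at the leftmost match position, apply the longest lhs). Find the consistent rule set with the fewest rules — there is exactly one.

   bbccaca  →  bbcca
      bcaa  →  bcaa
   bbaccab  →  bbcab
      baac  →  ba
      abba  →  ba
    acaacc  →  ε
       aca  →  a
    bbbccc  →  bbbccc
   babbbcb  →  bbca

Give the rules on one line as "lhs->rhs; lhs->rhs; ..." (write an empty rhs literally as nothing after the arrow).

abb->b; ac->; bcb->ca

  | bbccaca => bbcca
  | bcaa
  | bbaccab => bbcab
  | baac => ba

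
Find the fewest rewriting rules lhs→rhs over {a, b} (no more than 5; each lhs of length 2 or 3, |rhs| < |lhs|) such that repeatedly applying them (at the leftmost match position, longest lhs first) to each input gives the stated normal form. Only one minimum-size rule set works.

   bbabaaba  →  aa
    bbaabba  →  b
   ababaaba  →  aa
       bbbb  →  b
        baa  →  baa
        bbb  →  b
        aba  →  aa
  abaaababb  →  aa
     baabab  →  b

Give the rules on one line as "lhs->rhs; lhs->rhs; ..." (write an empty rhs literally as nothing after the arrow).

aaa->; ab->a; bab->aa; bb->b

  | bbabaaba => babaaba => aaaaba => aba => aa
  | bbaabba => baabba => baaba => baaa => b
  | ababaaba => aabaaba => aaaaba => aba => aa
  | bbbb => bbb => bb => b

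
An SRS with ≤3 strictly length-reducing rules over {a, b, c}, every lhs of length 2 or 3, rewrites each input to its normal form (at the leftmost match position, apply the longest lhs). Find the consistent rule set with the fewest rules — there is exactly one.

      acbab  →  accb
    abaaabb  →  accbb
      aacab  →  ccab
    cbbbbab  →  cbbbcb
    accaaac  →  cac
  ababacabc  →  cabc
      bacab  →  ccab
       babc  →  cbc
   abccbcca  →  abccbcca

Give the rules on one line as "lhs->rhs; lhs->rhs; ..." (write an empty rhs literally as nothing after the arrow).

aa->c; ba->c; ccc->a

  | acbab => accb
  | abaaabb => acaabb => accbb
  | aacab => ccab
  | cbbbbab => cbbbcb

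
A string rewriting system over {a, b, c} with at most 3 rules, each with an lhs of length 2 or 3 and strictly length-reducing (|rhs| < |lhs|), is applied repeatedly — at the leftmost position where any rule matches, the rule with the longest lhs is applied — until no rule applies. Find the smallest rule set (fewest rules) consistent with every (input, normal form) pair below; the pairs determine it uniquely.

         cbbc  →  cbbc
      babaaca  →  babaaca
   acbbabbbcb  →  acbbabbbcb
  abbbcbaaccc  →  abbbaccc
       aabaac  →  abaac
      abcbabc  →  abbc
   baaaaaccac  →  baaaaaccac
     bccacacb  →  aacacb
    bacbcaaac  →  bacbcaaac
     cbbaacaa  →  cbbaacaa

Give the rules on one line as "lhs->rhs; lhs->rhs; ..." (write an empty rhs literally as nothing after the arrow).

  | cbbc
  | babaaca
  | acbbabbbcb
  | abbbcbaaccc => abbbaccc

aab->ab; bcc->a; cba->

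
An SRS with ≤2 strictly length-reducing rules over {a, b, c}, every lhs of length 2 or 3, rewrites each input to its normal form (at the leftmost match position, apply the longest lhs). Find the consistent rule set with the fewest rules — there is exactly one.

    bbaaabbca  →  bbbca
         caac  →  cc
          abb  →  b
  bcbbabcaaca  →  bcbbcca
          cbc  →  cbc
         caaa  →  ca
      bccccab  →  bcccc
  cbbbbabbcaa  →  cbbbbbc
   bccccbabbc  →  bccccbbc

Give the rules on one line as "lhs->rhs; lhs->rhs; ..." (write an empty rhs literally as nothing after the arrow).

  | bbaaabbca => bbabbca => bbbca
  | caac => cc
  | abb => b
  | bcbbabcaaca => bcbbcaaca => bcbbcca

aa->; ab->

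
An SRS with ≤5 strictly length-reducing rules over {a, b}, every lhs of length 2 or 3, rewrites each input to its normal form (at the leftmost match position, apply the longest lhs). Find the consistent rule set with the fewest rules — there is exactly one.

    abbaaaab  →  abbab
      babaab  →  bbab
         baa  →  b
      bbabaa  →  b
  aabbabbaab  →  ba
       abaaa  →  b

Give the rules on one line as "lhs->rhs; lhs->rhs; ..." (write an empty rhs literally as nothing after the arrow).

  | abbaaaab => abbab
  | babaab => bbab
  | baa => b
  | bbabaa => bbba => baa => b

aa->; aaa->; aba->b; bbb->ba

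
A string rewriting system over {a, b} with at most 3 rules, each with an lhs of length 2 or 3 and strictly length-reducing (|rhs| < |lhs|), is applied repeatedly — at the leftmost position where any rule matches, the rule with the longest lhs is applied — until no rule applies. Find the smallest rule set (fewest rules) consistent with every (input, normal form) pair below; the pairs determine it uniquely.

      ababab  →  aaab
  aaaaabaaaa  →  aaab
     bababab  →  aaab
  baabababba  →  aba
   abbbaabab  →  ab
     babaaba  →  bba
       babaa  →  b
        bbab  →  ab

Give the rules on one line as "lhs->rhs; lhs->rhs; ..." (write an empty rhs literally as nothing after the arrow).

  | ababab => aabab => aaab
  | aaaaabaaaa => aaaaabbaa => aaaabaa => aaaabb => aaab
  | bababab => ababab => aabab => aaab
  | baabababba => bbbababba => bbababba => bababba => ababba => aabba => aba

abb->b; baa->bb; bab->ab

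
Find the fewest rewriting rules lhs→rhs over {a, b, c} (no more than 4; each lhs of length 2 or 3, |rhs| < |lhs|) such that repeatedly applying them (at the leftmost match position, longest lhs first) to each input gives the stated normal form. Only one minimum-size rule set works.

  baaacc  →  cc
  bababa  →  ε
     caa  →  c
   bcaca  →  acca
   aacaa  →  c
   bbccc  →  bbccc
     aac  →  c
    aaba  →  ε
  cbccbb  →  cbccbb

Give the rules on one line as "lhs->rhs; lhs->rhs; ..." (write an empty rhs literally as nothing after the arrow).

  | baaacc => aacc => cc
  | bababa => baba => ba => ε
  | caa => c
  | bcaca => acca

aa->; ba->; bca->ac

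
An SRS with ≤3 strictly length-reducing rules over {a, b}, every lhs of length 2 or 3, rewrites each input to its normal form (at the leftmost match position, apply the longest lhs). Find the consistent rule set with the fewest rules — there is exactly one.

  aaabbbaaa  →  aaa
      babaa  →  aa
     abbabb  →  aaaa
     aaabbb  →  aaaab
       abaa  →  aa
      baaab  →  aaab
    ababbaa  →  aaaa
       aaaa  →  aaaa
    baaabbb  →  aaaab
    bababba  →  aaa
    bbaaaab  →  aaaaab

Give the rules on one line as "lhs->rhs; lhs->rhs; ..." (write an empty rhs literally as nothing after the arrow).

  | aaabbbaaa => aaaabaaa => aaabaaa => aabaaa => abaaa => baaa => aaa
  | babaa => abaa => baa => aa
  | abbabb => aaabb => aaaa
  | aaabbb => aaaab

aba->ba; ba->a; bb->a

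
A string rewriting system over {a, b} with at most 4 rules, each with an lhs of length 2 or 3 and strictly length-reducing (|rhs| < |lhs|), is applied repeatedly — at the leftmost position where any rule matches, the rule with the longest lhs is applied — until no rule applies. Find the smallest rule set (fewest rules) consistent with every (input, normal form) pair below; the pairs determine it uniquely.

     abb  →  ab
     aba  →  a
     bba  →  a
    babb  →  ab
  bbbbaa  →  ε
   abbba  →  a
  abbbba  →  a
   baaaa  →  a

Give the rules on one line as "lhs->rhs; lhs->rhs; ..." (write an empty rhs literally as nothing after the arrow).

aa->a; ba->a; baa->; bb->b

  | abb => ab
  | aba => aa => a
  | bba => ba => a
  | babb => abb => ab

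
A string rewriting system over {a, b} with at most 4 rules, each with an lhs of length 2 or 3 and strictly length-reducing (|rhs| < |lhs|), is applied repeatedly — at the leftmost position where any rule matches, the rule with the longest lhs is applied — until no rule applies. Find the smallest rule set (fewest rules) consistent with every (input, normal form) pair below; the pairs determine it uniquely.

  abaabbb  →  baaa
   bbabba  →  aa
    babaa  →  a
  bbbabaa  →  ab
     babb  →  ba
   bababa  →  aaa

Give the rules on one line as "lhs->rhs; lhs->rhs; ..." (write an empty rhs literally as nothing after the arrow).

aba->b; bb->; bbb->aa

  | abaabbb => babbb => baaa
  | bbabba => abba => aa
  | babaa => bba => a
  | bbbabaa => aaabaa => aaba => ab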